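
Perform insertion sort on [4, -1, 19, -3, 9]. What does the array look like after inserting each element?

First element 4 is already 'sorted'
Insert -1: shifted 1 elements -> [-1, 4, 19, -3, 9]
Insert 19: shifted 0 elements -> [-1, 4, 19, -3, 9]
Insert -3: shifted 3 elements -> [-3, -1, 4, 19, 9]
Insert 9: shifted 1 elements -> [-3, -1, 4, 9, 19]


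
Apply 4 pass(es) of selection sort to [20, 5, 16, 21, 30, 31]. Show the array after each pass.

Pass 1: Select minimum 5 at index 1, swap -> [5, 20, 16, 21, 30, 31]
Pass 2: Select minimum 16 at index 2, swap -> [5, 16, 20, 21, 30, 31]
Pass 3: Select minimum 20 at index 2, swap -> [5, 16, 20, 21, 30, 31]
Pass 4: Select minimum 21 at index 3, swap -> [5, 16, 20, 21, 30, 31]


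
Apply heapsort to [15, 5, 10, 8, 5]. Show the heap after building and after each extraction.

Build heap: [15, 8, 10, 5, 5]
Extract 15: [10, 8, 5, 5, 15]
Extract 10: [8, 5, 5, 10, 15]
Extract 8: [5, 5, 8, 10, 15]
Extract 5: [5, 5, 8, 10, 15]


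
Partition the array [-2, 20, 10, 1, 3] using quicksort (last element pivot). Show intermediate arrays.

Partition 1: pivot=3 at index 2 -> [-2, 1, 3, 20, 10]
Partition 2: pivot=1 at index 1 -> [-2, 1, 3, 20, 10]
Partition 3: pivot=10 at index 3 -> [-2, 1, 3, 10, 20]


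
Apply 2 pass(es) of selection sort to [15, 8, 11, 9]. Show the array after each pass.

Pass 1: Select minimum 8 at index 1, swap -> [8, 15, 11, 9]
Pass 2: Select minimum 9 at index 3, swap -> [8, 9, 11, 15]


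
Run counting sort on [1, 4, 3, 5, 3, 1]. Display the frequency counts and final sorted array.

Count array: [0, 2, 0, 2, 1, 1]
(count[i] = number of elements equal to i)
Cumulative count: [0, 2, 2, 4, 5, 6]
Sorted: [1, 1, 3, 3, 4, 5]


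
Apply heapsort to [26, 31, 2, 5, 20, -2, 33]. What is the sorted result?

Build heap: [33, 31, 26, 5, 20, -2, 2]
Extract 33: [31, 20, 26, 5, 2, -2, 33]
Extract 31: [26, 20, -2, 5, 2, 31, 33]
Extract 26: [20, 5, -2, 2, 26, 31, 33]
Extract 20: [5, 2, -2, 20, 26, 31, 33]
Extract 5: [2, -2, 5, 20, 26, 31, 33]
Extract 2: [-2, 2, 5, 20, 26, 31, 33]


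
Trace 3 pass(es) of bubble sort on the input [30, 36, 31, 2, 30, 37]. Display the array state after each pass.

After pass 1: [30, 31, 2, 30, 36, 37] (3 swaps)
After pass 2: [30, 2, 30, 31, 36, 37] (2 swaps)
After pass 3: [2, 30, 30, 31, 36, 37] (1 swaps)
Total swaps: 6


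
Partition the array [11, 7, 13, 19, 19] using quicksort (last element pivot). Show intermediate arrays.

Partition 1: pivot=19 at index 4 -> [11, 7, 13, 19, 19]
Partition 2: pivot=19 at index 3 -> [11, 7, 13, 19, 19]
Partition 3: pivot=13 at index 2 -> [11, 7, 13, 19, 19]
Partition 4: pivot=7 at index 0 -> [7, 11, 13, 19, 19]


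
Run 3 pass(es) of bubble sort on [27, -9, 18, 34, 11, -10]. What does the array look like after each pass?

After pass 1: [-9, 18, 27, 11, -10, 34] (4 swaps)
After pass 2: [-9, 18, 11, -10, 27, 34] (2 swaps)
After pass 3: [-9, 11, -10, 18, 27, 34] (2 swaps)
Total swaps: 8


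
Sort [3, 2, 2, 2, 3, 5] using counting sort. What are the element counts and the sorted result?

Count array: [0, 0, 3, 2, 0, 1]
(count[i] = number of elements equal to i)
Cumulative count: [0, 0, 3, 5, 5, 6]
Sorted: [2, 2, 2, 3, 3, 5]


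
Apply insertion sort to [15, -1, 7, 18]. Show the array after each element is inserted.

First element 15 is already 'sorted'
Insert -1: shifted 1 elements -> [-1, 15, 7, 18]
Insert 7: shifted 1 elements -> [-1, 7, 15, 18]
Insert 18: shifted 0 elements -> [-1, 7, 15, 18]


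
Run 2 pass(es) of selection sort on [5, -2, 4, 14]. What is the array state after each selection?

Pass 1: Select minimum -2 at index 1, swap -> [-2, 5, 4, 14]
Pass 2: Select minimum 4 at index 2, swap -> [-2, 4, 5, 14]


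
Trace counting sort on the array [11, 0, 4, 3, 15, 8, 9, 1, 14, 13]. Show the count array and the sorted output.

Count array: [1, 1, 0, 1, 1, 0, 0, 0, 1, 1, 0, 1, 0, 1, 1, 1]
(count[i] = number of elements equal to i)
Cumulative count: [1, 2, 2, 3, 4, 4, 4, 4, 5, 6, 6, 7, 7, 8, 9, 10]
Sorted: [0, 1, 3, 4, 8, 9, 11, 13, 14, 15]


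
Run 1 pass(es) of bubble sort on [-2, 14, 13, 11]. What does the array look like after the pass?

After pass 1: [-2, 13, 11, 14] (2 swaps)
Total swaps: 2


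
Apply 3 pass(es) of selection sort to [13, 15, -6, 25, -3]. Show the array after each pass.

Pass 1: Select minimum -6 at index 2, swap -> [-6, 15, 13, 25, -3]
Pass 2: Select minimum -3 at index 4, swap -> [-6, -3, 13, 25, 15]
Pass 3: Select minimum 13 at index 2, swap -> [-6, -3, 13, 25, 15]


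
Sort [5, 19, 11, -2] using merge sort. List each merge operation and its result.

Divide and conquer:
  Merge [5] + [19] -> [5, 19]
  Merge [11] + [-2] -> [-2, 11]
  Merge [5, 19] + [-2, 11] -> [-2, 5, 11, 19]


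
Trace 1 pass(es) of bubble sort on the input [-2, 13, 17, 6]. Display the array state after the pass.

After pass 1: [-2, 13, 6, 17] (1 swaps)
Total swaps: 1


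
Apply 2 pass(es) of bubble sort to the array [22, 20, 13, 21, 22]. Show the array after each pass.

After pass 1: [20, 13, 21, 22, 22] (3 swaps)
After pass 2: [13, 20, 21, 22, 22] (1 swaps)
Total swaps: 4


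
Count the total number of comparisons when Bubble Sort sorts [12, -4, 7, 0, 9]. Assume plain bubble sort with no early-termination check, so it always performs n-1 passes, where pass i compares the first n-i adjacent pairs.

Pass 1: compare adjacent pairs (0,1)..(3,4) = 4 comparison(s), 4 swap(s) -> [-4, 7, 0, 9, 12]
Pass 2: compare adjacent pairs (0,1)..(2,3) = 3 comparison(s), 1 swap(s) -> [-4, 0, 7, 9, 12]
Pass 3: compare adjacent pairs (0,1)..(1,2) = 2 comparison(s), 0 swap(s) -> [-4, 0, 7, 9, 12]
Pass 4: compare adjacent pairs (0,1)..(0,1) = 1 comparison(s), 0 swap(s) -> [-4, 0, 7, 9, 12]
Total comparisons: 4 + 3 + 2 + 1 = 10


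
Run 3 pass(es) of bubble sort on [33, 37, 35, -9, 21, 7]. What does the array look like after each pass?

After pass 1: [33, 35, -9, 21, 7, 37] (4 swaps)
After pass 2: [33, -9, 21, 7, 35, 37] (3 swaps)
After pass 3: [-9, 21, 7, 33, 35, 37] (3 swaps)
Total swaps: 10


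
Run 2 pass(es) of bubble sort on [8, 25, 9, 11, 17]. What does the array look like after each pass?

After pass 1: [8, 9, 11, 17, 25] (3 swaps)
After pass 2: [8, 9, 11, 17, 25] (0 swaps)
Total swaps: 3


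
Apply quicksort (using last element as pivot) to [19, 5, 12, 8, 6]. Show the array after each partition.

Partition 1: pivot=6 at index 1 -> [5, 6, 12, 8, 19]
Partition 2: pivot=19 at index 4 -> [5, 6, 12, 8, 19]
Partition 3: pivot=8 at index 2 -> [5, 6, 8, 12, 19]


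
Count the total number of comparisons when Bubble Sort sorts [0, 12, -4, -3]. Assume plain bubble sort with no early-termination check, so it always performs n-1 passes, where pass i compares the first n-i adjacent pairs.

Pass 1: compare adjacent pairs (0,1)..(2,3) = 3 comparison(s), 2 swap(s) -> [0, -4, -3, 12]
Pass 2: compare adjacent pairs (0,1)..(1,2) = 2 comparison(s), 2 swap(s) -> [-4, -3, 0, 12]
Pass 3: compare adjacent pairs (0,1)..(0,1) = 1 comparison(s), 0 swap(s) -> [-4, -3, 0, 12]
Total comparisons: 3 + 2 + 1 = 6


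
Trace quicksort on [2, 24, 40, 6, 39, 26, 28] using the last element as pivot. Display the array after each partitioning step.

Partition 1: pivot=28 at index 4 -> [2, 24, 6, 26, 28, 40, 39]
Partition 2: pivot=26 at index 3 -> [2, 24, 6, 26, 28, 40, 39]
Partition 3: pivot=6 at index 1 -> [2, 6, 24, 26, 28, 40, 39]
Partition 4: pivot=39 at index 5 -> [2, 6, 24, 26, 28, 39, 40]


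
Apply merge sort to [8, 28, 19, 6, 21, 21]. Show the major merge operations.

Divide and conquer:
  Merge [28] + [19] -> [19, 28]
  Merge [8] + [19, 28] -> [8, 19, 28]
  Merge [21] + [21] -> [21, 21]
  Merge [6] + [21, 21] -> [6, 21, 21]
  Merge [8, 19, 28] + [6, 21, 21] -> [6, 8, 19, 21, 21, 28]


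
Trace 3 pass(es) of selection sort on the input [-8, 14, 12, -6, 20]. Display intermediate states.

Pass 1: Select minimum -8 at index 0, swap -> [-8, 14, 12, -6, 20]
Pass 2: Select minimum -6 at index 3, swap -> [-8, -6, 12, 14, 20]
Pass 3: Select minimum 12 at index 2, swap -> [-8, -6, 12, 14, 20]


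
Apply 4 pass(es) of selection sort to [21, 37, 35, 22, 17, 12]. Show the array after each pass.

Pass 1: Select minimum 12 at index 5, swap -> [12, 37, 35, 22, 17, 21]
Pass 2: Select minimum 17 at index 4, swap -> [12, 17, 35, 22, 37, 21]
Pass 3: Select minimum 21 at index 5, swap -> [12, 17, 21, 22, 37, 35]
Pass 4: Select minimum 22 at index 3, swap -> [12, 17, 21, 22, 37, 35]


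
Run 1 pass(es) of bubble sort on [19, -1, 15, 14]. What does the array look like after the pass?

After pass 1: [-1, 15, 14, 19] (3 swaps)
Total swaps: 3


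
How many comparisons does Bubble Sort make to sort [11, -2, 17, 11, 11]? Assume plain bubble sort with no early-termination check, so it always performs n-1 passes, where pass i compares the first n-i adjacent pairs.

Pass 1: compare adjacent pairs (0,1)..(3,4) = 4 comparison(s), 3 swap(s) -> [-2, 11, 11, 11, 17]
Pass 2: compare adjacent pairs (0,1)..(2,3) = 3 comparison(s), 0 swap(s) -> [-2, 11, 11, 11, 17]
Pass 3: compare adjacent pairs (0,1)..(1,2) = 2 comparison(s), 0 swap(s) -> [-2, 11, 11, 11, 17]
Pass 4: compare adjacent pairs (0,1)..(0,1) = 1 comparison(s), 0 swap(s) -> [-2, 11, 11, 11, 17]
Total comparisons: 4 + 3 + 2 + 1 = 10


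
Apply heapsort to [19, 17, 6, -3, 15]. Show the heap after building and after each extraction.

Build heap: [19, 17, 6, -3, 15]
Extract 19: [17, 15, 6, -3, 19]
Extract 17: [15, -3, 6, 17, 19]
Extract 15: [6, -3, 15, 17, 19]
Extract 6: [-3, 6, 15, 17, 19]


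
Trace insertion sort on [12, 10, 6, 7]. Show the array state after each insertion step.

First element 12 is already 'sorted'
Insert 10: shifted 1 elements -> [10, 12, 6, 7]
Insert 6: shifted 2 elements -> [6, 10, 12, 7]
Insert 7: shifted 2 elements -> [6, 7, 10, 12]


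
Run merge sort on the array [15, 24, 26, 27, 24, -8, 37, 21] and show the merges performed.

Divide and conquer:
  Merge [15] + [24] -> [15, 24]
  Merge [26] + [27] -> [26, 27]
  Merge [15, 24] + [26, 27] -> [15, 24, 26, 27]
  Merge [24] + [-8] -> [-8, 24]
  Merge [37] + [21] -> [21, 37]
  Merge [-8, 24] + [21, 37] -> [-8, 21, 24, 37]
  Merge [15, 24, 26, 27] + [-8, 21, 24, 37] -> [-8, 15, 21, 24, 24, 26, 27, 37]


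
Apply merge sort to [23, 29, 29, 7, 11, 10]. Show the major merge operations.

Divide and conquer:
  Merge [29] + [29] -> [29, 29]
  Merge [23] + [29, 29] -> [23, 29, 29]
  Merge [11] + [10] -> [10, 11]
  Merge [7] + [10, 11] -> [7, 10, 11]
  Merge [23, 29, 29] + [7, 10, 11] -> [7, 10, 11, 23, 29, 29]


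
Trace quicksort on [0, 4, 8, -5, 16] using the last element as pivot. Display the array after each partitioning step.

Partition 1: pivot=16 at index 4 -> [0, 4, 8, -5, 16]
Partition 2: pivot=-5 at index 0 -> [-5, 4, 8, 0, 16]
Partition 3: pivot=0 at index 1 -> [-5, 0, 8, 4, 16]
Partition 4: pivot=4 at index 2 -> [-5, 0, 4, 8, 16]


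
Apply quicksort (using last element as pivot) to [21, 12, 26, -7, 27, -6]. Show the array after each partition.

Partition 1: pivot=-6 at index 1 -> [-7, -6, 26, 21, 27, 12]
Partition 2: pivot=12 at index 2 -> [-7, -6, 12, 21, 27, 26]
Partition 3: pivot=26 at index 4 -> [-7, -6, 12, 21, 26, 27]


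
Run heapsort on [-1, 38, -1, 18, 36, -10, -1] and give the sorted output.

Build heap: [38, 36, -1, 18, -1, -10, -1]
Extract 38: [36, 18, -1, -1, -1, -10, 38]
Extract 36: [18, -1, -1, -10, -1, 36, 38]
Extract 18: [-1, -1, -1, -10, 18, 36, 38]
Extract -1: [-1, -10, -1, -1, 18, 36, 38]
Extract -1: [-1, -10, -1, -1, 18, 36, 38]
Extract -1: [-10, -1, -1, -1, 18, 36, 38]


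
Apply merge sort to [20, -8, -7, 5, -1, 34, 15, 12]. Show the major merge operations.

Divide and conquer:
  Merge [20] + [-8] -> [-8, 20]
  Merge [-7] + [5] -> [-7, 5]
  Merge [-8, 20] + [-7, 5] -> [-8, -7, 5, 20]
  Merge [-1] + [34] -> [-1, 34]
  Merge [15] + [12] -> [12, 15]
  Merge [-1, 34] + [12, 15] -> [-1, 12, 15, 34]
  Merge [-8, -7, 5, 20] + [-1, 12, 15, 34] -> [-8, -7, -1, 5, 12, 15, 20, 34]


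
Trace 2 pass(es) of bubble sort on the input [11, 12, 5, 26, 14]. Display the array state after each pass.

After pass 1: [11, 5, 12, 14, 26] (2 swaps)
After pass 2: [5, 11, 12, 14, 26] (1 swaps)
Total swaps: 3


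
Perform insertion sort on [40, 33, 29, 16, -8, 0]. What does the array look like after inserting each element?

First element 40 is already 'sorted'
Insert 33: shifted 1 elements -> [33, 40, 29, 16, -8, 0]
Insert 29: shifted 2 elements -> [29, 33, 40, 16, -8, 0]
Insert 16: shifted 3 elements -> [16, 29, 33, 40, -8, 0]
Insert -8: shifted 4 elements -> [-8, 16, 29, 33, 40, 0]
Insert 0: shifted 4 elements -> [-8, 0, 16, 29, 33, 40]


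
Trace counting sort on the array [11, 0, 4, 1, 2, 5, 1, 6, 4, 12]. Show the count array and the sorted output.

Count array: [1, 2, 1, 0, 2, 1, 1, 0, 0, 0, 0, 1, 1]
(count[i] = number of elements equal to i)
Cumulative count: [1, 3, 4, 4, 6, 7, 8, 8, 8, 8, 8, 9, 10]
Sorted: [0, 1, 1, 2, 4, 4, 5, 6, 11, 12]


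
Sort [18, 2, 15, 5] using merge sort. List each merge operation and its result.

Divide and conquer:
  Merge [18] + [2] -> [2, 18]
  Merge [15] + [5] -> [5, 15]
  Merge [2, 18] + [5, 15] -> [2, 5, 15, 18]


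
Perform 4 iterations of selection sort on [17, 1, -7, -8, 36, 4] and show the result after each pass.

Pass 1: Select minimum -8 at index 3, swap -> [-8, 1, -7, 17, 36, 4]
Pass 2: Select minimum -7 at index 2, swap -> [-8, -7, 1, 17, 36, 4]
Pass 3: Select minimum 1 at index 2, swap -> [-8, -7, 1, 17, 36, 4]
Pass 4: Select minimum 4 at index 5, swap -> [-8, -7, 1, 4, 36, 17]


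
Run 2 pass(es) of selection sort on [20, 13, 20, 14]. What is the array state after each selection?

Pass 1: Select minimum 13 at index 1, swap -> [13, 20, 20, 14]
Pass 2: Select minimum 14 at index 3, swap -> [13, 14, 20, 20]


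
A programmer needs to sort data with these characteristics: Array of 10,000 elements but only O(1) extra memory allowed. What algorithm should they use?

Best choice: Heapsort
Reason: Heapsort rearranges the array in place using O(1) auxiliary space and still guarantees O(n log n) time; quicksort partitions in place but needs Theta(log n) stack space for recursion (O(n) in the worst case), and mergesort requires O(n) auxiliary space


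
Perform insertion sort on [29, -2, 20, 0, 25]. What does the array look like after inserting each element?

First element 29 is already 'sorted'
Insert -2: shifted 1 elements -> [-2, 29, 20, 0, 25]
Insert 20: shifted 1 elements -> [-2, 20, 29, 0, 25]
Insert 0: shifted 2 elements -> [-2, 0, 20, 29, 25]
Insert 25: shifted 1 elements -> [-2, 0, 20, 25, 29]


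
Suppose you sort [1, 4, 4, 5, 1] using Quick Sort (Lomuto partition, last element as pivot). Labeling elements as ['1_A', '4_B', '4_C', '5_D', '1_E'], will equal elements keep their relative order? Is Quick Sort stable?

Trace Quick Sort on the labeled array (the key is the number; the letter only tracks identity):
  Partition indices 0..4 around pivot 1_E -> [1_A, 1_E, 4_C, 5_D, 4_B]
  Partition indices 2..4 around pivot 4_B -> [1_A, 1_E, 4_C, 4_B, 5_D]
Final order: [1_A, 1_E, 4_C, 4_B, 5_D]
Equal keys:
  value 1: originally 1_A, 1_E; after sorting 1_A, 1_E -> order preserved
  value 4: originally 4_B, 4_C; after sorting 4_C, 4_B -> order changed
Equal keys were reordered, so Quick Sort is not stable: partition swaps elements across long distances and can reorder equal keys. (One such input is enough; an unstable sort may happen to preserve order on other inputs, but it gives no guarantee.)
Answer: Not stable


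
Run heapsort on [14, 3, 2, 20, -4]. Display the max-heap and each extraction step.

Build heap: [20, 14, 2, 3, -4]
Extract 20: [14, 3, 2, -4, 20]
Extract 14: [3, -4, 2, 14, 20]
Extract 3: [2, -4, 3, 14, 20]
Extract 2: [-4, 2, 3, 14, 20]


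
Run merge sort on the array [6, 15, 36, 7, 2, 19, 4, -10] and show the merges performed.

Divide and conquer:
  Merge [6] + [15] -> [6, 15]
  Merge [36] + [7] -> [7, 36]
  Merge [6, 15] + [7, 36] -> [6, 7, 15, 36]
  Merge [2] + [19] -> [2, 19]
  Merge [4] + [-10] -> [-10, 4]
  Merge [2, 19] + [-10, 4] -> [-10, 2, 4, 19]
  Merge [6, 7, 15, 36] + [-10, 2, 4, 19] -> [-10, 2, 4, 6, 7, 15, 19, 36]


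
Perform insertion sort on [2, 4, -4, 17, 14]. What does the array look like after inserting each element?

First element 2 is already 'sorted'
Insert 4: shifted 0 elements -> [2, 4, -4, 17, 14]
Insert -4: shifted 2 elements -> [-4, 2, 4, 17, 14]
Insert 17: shifted 0 elements -> [-4, 2, 4, 17, 14]
Insert 14: shifted 1 elements -> [-4, 2, 4, 14, 17]


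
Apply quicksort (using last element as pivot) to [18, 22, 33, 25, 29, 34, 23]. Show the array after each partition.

Partition 1: pivot=23 at index 2 -> [18, 22, 23, 25, 29, 34, 33]
Partition 2: pivot=22 at index 1 -> [18, 22, 23, 25, 29, 34, 33]
Partition 3: pivot=33 at index 5 -> [18, 22, 23, 25, 29, 33, 34]
Partition 4: pivot=29 at index 4 -> [18, 22, 23, 25, 29, 33, 34]


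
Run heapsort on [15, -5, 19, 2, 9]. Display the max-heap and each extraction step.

Build heap: [19, 9, 15, 2, -5]
Extract 19: [15, 9, -5, 2, 19]
Extract 15: [9, 2, -5, 15, 19]
Extract 9: [2, -5, 9, 15, 19]
Extract 2: [-5, 2, 9, 15, 19]


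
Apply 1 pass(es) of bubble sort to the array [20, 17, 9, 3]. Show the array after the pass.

After pass 1: [17, 9, 3, 20] (3 swaps)
Total swaps: 3


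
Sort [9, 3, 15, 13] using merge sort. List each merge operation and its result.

Divide and conquer:
  Merge [9] + [3] -> [3, 9]
  Merge [15] + [13] -> [13, 15]
  Merge [3, 9] + [13, 15] -> [3, 9, 13, 15]


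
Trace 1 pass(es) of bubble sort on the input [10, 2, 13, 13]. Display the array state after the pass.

After pass 1: [2, 10, 13, 13] (1 swaps)
Total swaps: 1


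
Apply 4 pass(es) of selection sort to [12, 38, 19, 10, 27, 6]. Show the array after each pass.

Pass 1: Select minimum 6 at index 5, swap -> [6, 38, 19, 10, 27, 12]
Pass 2: Select minimum 10 at index 3, swap -> [6, 10, 19, 38, 27, 12]
Pass 3: Select minimum 12 at index 5, swap -> [6, 10, 12, 38, 27, 19]
Pass 4: Select minimum 19 at index 5, swap -> [6, 10, 12, 19, 27, 38]


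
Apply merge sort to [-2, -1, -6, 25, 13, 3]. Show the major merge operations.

Divide and conquer:
  Merge [-1] + [-6] -> [-6, -1]
  Merge [-2] + [-6, -1] -> [-6, -2, -1]
  Merge [13] + [3] -> [3, 13]
  Merge [25] + [3, 13] -> [3, 13, 25]
  Merge [-6, -2, -1] + [3, 13, 25] -> [-6, -2, -1, 3, 13, 25]


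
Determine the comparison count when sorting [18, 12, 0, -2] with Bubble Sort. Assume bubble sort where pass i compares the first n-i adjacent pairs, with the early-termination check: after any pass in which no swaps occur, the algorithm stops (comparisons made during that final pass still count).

Pass 1: compare adjacent pairs (0,1)..(2,3) = 3 comparison(s), 3 swap(s) -> [12, 0, -2, 18]
Pass 2: compare adjacent pairs (0,1)..(1,2) = 2 comparison(s), 2 swap(s) -> [0, -2, 12, 18]
Pass 3: compare adjacent pairs (0,1)..(0,1) = 1 comparison(s), 1 swap(s) -> [-2, 0, 12, 18]
Every pass made at least one swap, so all n-1 passes run.
Total comparisons: 3 + 2 + 1 = 6


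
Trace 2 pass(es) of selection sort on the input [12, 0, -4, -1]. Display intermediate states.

Pass 1: Select minimum -4 at index 2, swap -> [-4, 0, 12, -1]
Pass 2: Select minimum -1 at index 3, swap -> [-4, -1, 12, 0]


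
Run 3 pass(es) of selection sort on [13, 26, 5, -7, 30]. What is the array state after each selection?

Pass 1: Select minimum -7 at index 3, swap -> [-7, 26, 5, 13, 30]
Pass 2: Select minimum 5 at index 2, swap -> [-7, 5, 26, 13, 30]
Pass 3: Select minimum 13 at index 3, swap -> [-7, 5, 13, 26, 30]


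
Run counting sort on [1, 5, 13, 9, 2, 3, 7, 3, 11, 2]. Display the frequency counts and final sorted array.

Count array: [0, 1, 2, 2, 0, 1, 0, 1, 0, 1, 0, 1, 0, 1]
(count[i] = number of elements equal to i)
Cumulative count: [0, 1, 3, 5, 5, 6, 6, 7, 7, 8, 8, 9, 9, 10]
Sorted: [1, 2, 2, 3, 3, 5, 7, 9, 11, 13]


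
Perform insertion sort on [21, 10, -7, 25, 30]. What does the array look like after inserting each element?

First element 21 is already 'sorted'
Insert 10: shifted 1 elements -> [10, 21, -7, 25, 30]
Insert -7: shifted 2 elements -> [-7, 10, 21, 25, 30]
Insert 25: shifted 0 elements -> [-7, 10, 21, 25, 30]
Insert 30: shifted 0 elements -> [-7, 10, 21, 25, 30]


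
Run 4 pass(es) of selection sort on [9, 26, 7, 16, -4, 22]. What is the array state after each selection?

Pass 1: Select minimum -4 at index 4, swap -> [-4, 26, 7, 16, 9, 22]
Pass 2: Select minimum 7 at index 2, swap -> [-4, 7, 26, 16, 9, 22]
Pass 3: Select minimum 9 at index 4, swap -> [-4, 7, 9, 16, 26, 22]
Pass 4: Select minimum 16 at index 3, swap -> [-4, 7, 9, 16, 26, 22]


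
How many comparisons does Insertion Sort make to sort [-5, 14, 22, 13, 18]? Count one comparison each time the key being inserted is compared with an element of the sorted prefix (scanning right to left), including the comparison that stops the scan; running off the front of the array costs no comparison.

Insert 14: -5 <= 14 (stop) = 1 comparison(s) -> [-5, 14, 22, 13, 18]
Insert 22: 14 <= 22 (stop) = 1 comparison(s) -> [-5, 14, 22, 13, 18]
Insert 13: 22 > 13 (shift), 14 > 13 (shift), -5 <= 13 (stop) = 3 comparison(s) -> [-5, 13, 14, 22, 18]
Insert 18: 22 > 18 (shift), 14 <= 18 (stop) = 2 comparison(s) -> [-5, 13, 14, 18, 22]
Total comparisons: 1 + 1 + 3 + 2 = 7


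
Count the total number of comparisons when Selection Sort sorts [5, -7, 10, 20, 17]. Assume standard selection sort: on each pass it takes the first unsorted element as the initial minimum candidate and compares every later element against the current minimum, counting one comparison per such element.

Pass 1: scan indices 1..4 for the minimum = 4 comparison(s); min is -7, place at index 0 -> [-7, 5, 10, 20, 17]
Pass 2: scan indices 2..4 for the minimum = 3 comparison(s); min is 5, place at index 1 -> [-7, 5, 10, 20, 17]
Pass 3: scan indices 3..4 for the minimum = 2 comparison(s); min is 10, place at index 2 -> [-7, 5, 10, 20, 17]
Pass 4: scan indices 4..4 for the minimum = 1 comparison(s); min is 17, place at index 3 -> [-7, 5, 10, 17, 20]
Selection sort always scans the whole unsorted suffix, so the count is (n-1) + (n-2) + ... + 1 = n(n-1)/2 = 5*4/2 = 10 regardless of the input order.
Total comparisons: 4 + 3 + 2 + 1 = 10


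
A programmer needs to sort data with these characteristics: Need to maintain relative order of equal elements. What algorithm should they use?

Best choice: Merge sort or Insertion sort
Reason: Both are stable; quicksort and heapsort are not stable


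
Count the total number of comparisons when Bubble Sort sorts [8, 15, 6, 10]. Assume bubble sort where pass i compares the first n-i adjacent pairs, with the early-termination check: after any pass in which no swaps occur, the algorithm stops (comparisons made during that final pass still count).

Pass 1: compare adjacent pairs (0,1)..(2,3) = 3 comparison(s), 2 swap(s) -> [8, 6, 10, 15]
Pass 2: compare adjacent pairs (0,1)..(1,2) = 2 comparison(s), 1 swap(s) -> [6, 8, 10, 15]
Pass 3: compare adjacent pairs (0,1)..(0,1) = 1 comparison(s), 0 swap(s) -> [6, 8, 10, 15]
No swaps in this pass, so bubble sort stops here.
Total comparisons: 3 + 2 + 1 = 6


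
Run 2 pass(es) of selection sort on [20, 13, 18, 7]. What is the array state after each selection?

Pass 1: Select minimum 7 at index 3, swap -> [7, 13, 18, 20]
Pass 2: Select minimum 13 at index 1, swap -> [7, 13, 18, 20]


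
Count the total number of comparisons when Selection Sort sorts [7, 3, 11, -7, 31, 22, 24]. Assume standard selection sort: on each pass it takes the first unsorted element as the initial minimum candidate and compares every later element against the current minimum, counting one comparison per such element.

Pass 1: scan indices 1..6 for the minimum = 6 comparison(s); min is -7, place at index 0 -> [-7, 3, 11, 7, 31, 22, 24]
Pass 2: scan indices 2..6 for the minimum = 5 comparison(s); min is 3, place at index 1 -> [-7, 3, 11, 7, 31, 22, 24]
Pass 3: scan indices 3..6 for the minimum = 4 comparison(s); min is 7, place at index 2 -> [-7, 3, 7, 11, 31, 22, 24]
Pass 4: scan indices 4..6 for the minimum = 3 comparison(s); min is 11, place at index 3 -> [-7, 3, 7, 11, 31, 22, 24]
Pass 5: scan indices 5..6 for the minimum = 2 comparison(s); min is 22, place at index 4 -> [-7, 3, 7, 11, 22, 31, 24]
Pass 6: scan indices 6..6 for the minimum = 1 comparison(s); min is 24, place at index 5 -> [-7, 3, 7, 11, 22, 24, 31]
Selection sort always scans the whole unsorted suffix, so the count is (n-1) + (n-2) + ... + 1 = n(n-1)/2 = 7*6/2 = 21 regardless of the input order.
Total comparisons: 6 + 5 + 4 + 3 + 2 + 1 = 21


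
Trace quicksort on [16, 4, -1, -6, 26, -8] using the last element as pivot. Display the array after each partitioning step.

Partition 1: pivot=-8 at index 0 -> [-8, 4, -1, -6, 26, 16]
Partition 2: pivot=16 at index 4 -> [-8, 4, -1, -6, 16, 26]
Partition 3: pivot=-6 at index 1 -> [-8, -6, -1, 4, 16, 26]
Partition 4: pivot=4 at index 3 -> [-8, -6, -1, 4, 16, 26]


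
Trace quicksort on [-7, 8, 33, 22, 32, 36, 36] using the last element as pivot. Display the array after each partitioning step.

Partition 1: pivot=36 at index 6 -> [-7, 8, 33, 22, 32, 36, 36]
Partition 2: pivot=36 at index 5 -> [-7, 8, 33, 22, 32, 36, 36]
Partition 3: pivot=32 at index 3 -> [-7, 8, 22, 32, 33, 36, 36]
Partition 4: pivot=22 at index 2 -> [-7, 8, 22, 32, 33, 36, 36]
Partition 5: pivot=8 at index 1 -> [-7, 8, 22, 32, 33, 36, 36]


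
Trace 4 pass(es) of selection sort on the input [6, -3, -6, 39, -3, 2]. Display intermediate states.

Pass 1: Select minimum -6 at index 2, swap -> [-6, -3, 6, 39, -3, 2]
Pass 2: Select minimum -3 at index 1, swap -> [-6, -3, 6, 39, -3, 2]
Pass 3: Select minimum -3 at index 4, swap -> [-6, -3, -3, 39, 6, 2]
Pass 4: Select minimum 2 at index 5, swap -> [-6, -3, -3, 2, 6, 39]


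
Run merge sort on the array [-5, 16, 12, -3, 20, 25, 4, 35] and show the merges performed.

Divide and conquer:
  Merge [-5] + [16] -> [-5, 16]
  Merge [12] + [-3] -> [-3, 12]
  Merge [-5, 16] + [-3, 12] -> [-5, -3, 12, 16]
  Merge [20] + [25] -> [20, 25]
  Merge [4] + [35] -> [4, 35]
  Merge [20, 25] + [4, 35] -> [4, 20, 25, 35]
  Merge [-5, -3, 12, 16] + [4, 20, 25, 35] -> [-5, -3, 4, 12, 16, 20, 25, 35]


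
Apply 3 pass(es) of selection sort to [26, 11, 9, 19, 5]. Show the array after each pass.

Pass 1: Select minimum 5 at index 4, swap -> [5, 11, 9, 19, 26]
Pass 2: Select minimum 9 at index 2, swap -> [5, 9, 11, 19, 26]
Pass 3: Select minimum 11 at index 2, swap -> [5, 9, 11, 19, 26]


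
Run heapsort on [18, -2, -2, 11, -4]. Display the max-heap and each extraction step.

Build heap: [18, 11, -2, -2, -4]
Extract 18: [11, -2, -2, -4, 18]
Extract 11: [-2, -4, -2, 11, 18]
Extract -2: [-2, -4, -2, 11, 18]
Extract -2: [-4, -2, -2, 11, 18]


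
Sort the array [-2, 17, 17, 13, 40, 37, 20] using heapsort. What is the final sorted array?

Build heap: [40, 17, 37, 13, -2, 17, 20]
Extract 40: [37, 17, 20, 13, -2, 17, 40]
Extract 37: [20, 17, 17, 13, -2, 37, 40]
Extract 20: [17, 13, 17, -2, 20, 37, 40]
Extract 17: [17, 13, -2, 17, 20, 37, 40]
Extract 17: [13, -2, 17, 17, 20, 37, 40]
Extract 13: [-2, 13, 17, 17, 20, 37, 40]


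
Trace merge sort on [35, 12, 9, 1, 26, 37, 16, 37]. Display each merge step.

Divide and conquer:
  Merge [35] + [12] -> [12, 35]
  Merge [9] + [1] -> [1, 9]
  Merge [12, 35] + [1, 9] -> [1, 9, 12, 35]
  Merge [26] + [37] -> [26, 37]
  Merge [16] + [37] -> [16, 37]
  Merge [26, 37] + [16, 37] -> [16, 26, 37, 37]
  Merge [1, 9, 12, 35] + [16, 26, 37, 37] -> [1, 9, 12, 16, 26, 35, 37, 37]


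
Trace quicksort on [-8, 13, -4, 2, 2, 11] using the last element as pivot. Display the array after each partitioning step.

Partition 1: pivot=11 at index 4 -> [-8, -4, 2, 2, 11, 13]
Partition 2: pivot=2 at index 3 -> [-8, -4, 2, 2, 11, 13]
Partition 3: pivot=2 at index 2 -> [-8, -4, 2, 2, 11, 13]
Partition 4: pivot=-4 at index 1 -> [-8, -4, 2, 2, 11, 13]


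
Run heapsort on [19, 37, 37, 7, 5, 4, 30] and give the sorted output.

Build heap: [37, 19, 37, 7, 5, 4, 30]
Extract 37: [37, 19, 30, 7, 5, 4, 37]
Extract 37: [30, 19, 4, 7, 5, 37, 37]
Extract 30: [19, 7, 4, 5, 30, 37, 37]
Extract 19: [7, 5, 4, 19, 30, 37, 37]
Extract 7: [5, 4, 7, 19, 30, 37, 37]
Extract 5: [4, 5, 7, 19, 30, 37, 37]


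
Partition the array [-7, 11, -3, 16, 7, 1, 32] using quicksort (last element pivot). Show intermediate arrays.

Partition 1: pivot=32 at index 6 -> [-7, 11, -3, 16, 7, 1, 32]
Partition 2: pivot=1 at index 2 -> [-7, -3, 1, 16, 7, 11, 32]
Partition 3: pivot=-3 at index 1 -> [-7, -3, 1, 16, 7, 11, 32]
Partition 4: pivot=11 at index 4 -> [-7, -3, 1, 7, 11, 16, 32]


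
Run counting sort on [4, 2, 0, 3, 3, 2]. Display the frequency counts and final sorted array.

Count array: [1, 0, 2, 2, 1]
(count[i] = number of elements equal to i)
Cumulative count: [1, 1, 3, 5, 6]
Sorted: [0, 2, 2, 3, 3, 4]


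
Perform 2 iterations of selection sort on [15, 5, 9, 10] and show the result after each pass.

Pass 1: Select minimum 5 at index 1, swap -> [5, 15, 9, 10]
Pass 2: Select minimum 9 at index 2, swap -> [5, 9, 15, 10]


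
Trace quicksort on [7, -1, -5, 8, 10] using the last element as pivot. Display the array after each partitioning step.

Partition 1: pivot=10 at index 4 -> [7, -1, -5, 8, 10]
Partition 2: pivot=8 at index 3 -> [7, -1, -5, 8, 10]
Partition 3: pivot=-5 at index 0 -> [-5, -1, 7, 8, 10]
Partition 4: pivot=7 at index 2 -> [-5, -1, 7, 8, 10]


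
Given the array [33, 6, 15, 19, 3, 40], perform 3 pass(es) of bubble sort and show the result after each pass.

After pass 1: [6, 15, 19, 3, 33, 40] (4 swaps)
After pass 2: [6, 15, 3, 19, 33, 40] (1 swaps)
After pass 3: [6, 3, 15, 19, 33, 40] (1 swaps)
Total swaps: 6


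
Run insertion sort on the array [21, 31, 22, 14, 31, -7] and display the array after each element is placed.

First element 21 is already 'sorted'
Insert 31: shifted 0 elements -> [21, 31, 22, 14, 31, -7]
Insert 22: shifted 1 elements -> [21, 22, 31, 14, 31, -7]
Insert 14: shifted 3 elements -> [14, 21, 22, 31, 31, -7]
Insert 31: shifted 0 elements -> [14, 21, 22, 31, 31, -7]
Insert -7: shifted 5 elements -> [-7, 14, 21, 22, 31, 31]


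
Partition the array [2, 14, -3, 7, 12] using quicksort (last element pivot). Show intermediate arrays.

Partition 1: pivot=12 at index 3 -> [2, -3, 7, 12, 14]
Partition 2: pivot=7 at index 2 -> [2, -3, 7, 12, 14]
Partition 3: pivot=-3 at index 0 -> [-3, 2, 7, 12, 14]


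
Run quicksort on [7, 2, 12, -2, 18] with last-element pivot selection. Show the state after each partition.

Partition 1: pivot=18 at index 4 -> [7, 2, 12, -2, 18]
Partition 2: pivot=-2 at index 0 -> [-2, 2, 12, 7, 18]
Partition 3: pivot=7 at index 2 -> [-2, 2, 7, 12, 18]


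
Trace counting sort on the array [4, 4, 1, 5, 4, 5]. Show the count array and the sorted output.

Count array: [0, 1, 0, 0, 3, 2]
(count[i] = number of elements equal to i)
Cumulative count: [0, 1, 1, 1, 4, 6]
Sorted: [1, 4, 4, 4, 5, 5]


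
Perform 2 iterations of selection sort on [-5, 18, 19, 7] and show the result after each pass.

Pass 1: Select minimum -5 at index 0, swap -> [-5, 18, 19, 7]
Pass 2: Select minimum 7 at index 3, swap -> [-5, 7, 19, 18]


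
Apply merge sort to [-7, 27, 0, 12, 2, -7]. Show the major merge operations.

Divide and conquer:
  Merge [27] + [0] -> [0, 27]
  Merge [-7] + [0, 27] -> [-7, 0, 27]
  Merge [2] + [-7] -> [-7, 2]
  Merge [12] + [-7, 2] -> [-7, 2, 12]
  Merge [-7, 0, 27] + [-7, 2, 12] -> [-7, -7, 0, 2, 12, 27]


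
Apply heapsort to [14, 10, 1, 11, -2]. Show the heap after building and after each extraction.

Build heap: [14, 11, 1, 10, -2]
Extract 14: [11, 10, 1, -2, 14]
Extract 11: [10, -2, 1, 11, 14]
Extract 10: [1, -2, 10, 11, 14]
Extract 1: [-2, 1, 10, 11, 14]


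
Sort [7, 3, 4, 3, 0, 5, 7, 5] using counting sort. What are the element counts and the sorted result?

Count array: [1, 0, 0, 2, 1, 2, 0, 2]
(count[i] = number of elements equal to i)
Cumulative count: [1, 1, 1, 3, 4, 6, 6, 8]
Sorted: [0, 3, 3, 4, 5, 5, 7, 7]


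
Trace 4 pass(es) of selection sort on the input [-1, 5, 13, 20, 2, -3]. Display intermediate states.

Pass 1: Select minimum -3 at index 5, swap -> [-3, 5, 13, 20, 2, -1]
Pass 2: Select minimum -1 at index 5, swap -> [-3, -1, 13, 20, 2, 5]
Pass 3: Select minimum 2 at index 4, swap -> [-3, -1, 2, 20, 13, 5]
Pass 4: Select minimum 5 at index 5, swap -> [-3, -1, 2, 5, 13, 20]


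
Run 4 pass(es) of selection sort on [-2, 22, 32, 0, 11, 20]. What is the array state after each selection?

Pass 1: Select minimum -2 at index 0, swap -> [-2, 22, 32, 0, 11, 20]
Pass 2: Select minimum 0 at index 3, swap -> [-2, 0, 32, 22, 11, 20]
Pass 3: Select minimum 11 at index 4, swap -> [-2, 0, 11, 22, 32, 20]
Pass 4: Select minimum 20 at index 5, swap -> [-2, 0, 11, 20, 32, 22]


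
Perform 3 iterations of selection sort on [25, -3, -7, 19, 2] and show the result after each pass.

Pass 1: Select minimum -7 at index 2, swap -> [-7, -3, 25, 19, 2]
Pass 2: Select minimum -3 at index 1, swap -> [-7, -3, 25, 19, 2]
Pass 3: Select minimum 2 at index 4, swap -> [-7, -3, 2, 19, 25]


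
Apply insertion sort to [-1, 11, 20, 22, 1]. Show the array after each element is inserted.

First element -1 is already 'sorted'
Insert 11: shifted 0 elements -> [-1, 11, 20, 22, 1]
Insert 20: shifted 0 elements -> [-1, 11, 20, 22, 1]
Insert 22: shifted 0 elements -> [-1, 11, 20, 22, 1]
Insert 1: shifted 3 elements -> [-1, 1, 11, 20, 22]


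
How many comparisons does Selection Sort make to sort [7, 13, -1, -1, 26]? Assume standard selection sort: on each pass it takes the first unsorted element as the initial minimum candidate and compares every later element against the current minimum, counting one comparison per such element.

Pass 1: scan indices 1..4 for the minimum = 4 comparison(s); min is -1, place at index 0 -> [-1, 13, 7, -1, 26]
Pass 2: scan indices 2..4 for the minimum = 3 comparison(s); min is -1, place at index 1 -> [-1, -1, 7, 13, 26]
Pass 3: scan indices 3..4 for the minimum = 2 comparison(s); min is 7, place at index 2 -> [-1, -1, 7, 13, 26]
Pass 4: scan indices 4..4 for the minimum = 1 comparison(s); min is 13, place at index 3 -> [-1, -1, 7, 13, 26]
Selection sort always scans the whole unsorted suffix, so the count is (n-1) + (n-2) + ... + 1 = n(n-1)/2 = 5*4/2 = 10 regardless of the input order.
Total comparisons: 4 + 3 + 2 + 1 = 10


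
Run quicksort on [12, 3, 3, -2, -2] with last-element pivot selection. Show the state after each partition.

Partition 1: pivot=-2 at index 1 -> [-2, -2, 3, 12, 3]
Partition 2: pivot=3 at index 3 -> [-2, -2, 3, 3, 12]


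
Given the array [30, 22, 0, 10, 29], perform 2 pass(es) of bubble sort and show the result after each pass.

After pass 1: [22, 0, 10, 29, 30] (4 swaps)
After pass 2: [0, 10, 22, 29, 30] (2 swaps)
Total swaps: 6


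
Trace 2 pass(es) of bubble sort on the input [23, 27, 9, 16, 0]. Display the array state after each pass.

After pass 1: [23, 9, 16, 0, 27] (3 swaps)
After pass 2: [9, 16, 0, 23, 27] (3 swaps)
Total swaps: 6


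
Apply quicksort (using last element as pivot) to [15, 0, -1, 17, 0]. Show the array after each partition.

Partition 1: pivot=0 at index 2 -> [0, -1, 0, 17, 15]
Partition 2: pivot=-1 at index 0 -> [-1, 0, 0, 17, 15]
Partition 3: pivot=15 at index 3 -> [-1, 0, 0, 15, 17]


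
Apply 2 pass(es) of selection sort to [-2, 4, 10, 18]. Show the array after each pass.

Pass 1: Select minimum -2 at index 0, swap -> [-2, 4, 10, 18]
Pass 2: Select minimum 4 at index 1, swap -> [-2, 4, 10, 18]


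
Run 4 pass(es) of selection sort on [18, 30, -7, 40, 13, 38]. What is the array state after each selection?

Pass 1: Select minimum -7 at index 2, swap -> [-7, 30, 18, 40, 13, 38]
Pass 2: Select minimum 13 at index 4, swap -> [-7, 13, 18, 40, 30, 38]
Pass 3: Select minimum 18 at index 2, swap -> [-7, 13, 18, 40, 30, 38]
Pass 4: Select minimum 30 at index 4, swap -> [-7, 13, 18, 30, 40, 38]


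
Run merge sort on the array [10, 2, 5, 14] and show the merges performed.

Divide and conquer:
  Merge [10] + [2] -> [2, 10]
  Merge [5] + [14] -> [5, 14]
  Merge [2, 10] + [5, 14] -> [2, 5, 10, 14]


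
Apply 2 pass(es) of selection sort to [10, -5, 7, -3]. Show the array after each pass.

Pass 1: Select minimum -5 at index 1, swap -> [-5, 10, 7, -3]
Pass 2: Select minimum -3 at index 3, swap -> [-5, -3, 7, 10]


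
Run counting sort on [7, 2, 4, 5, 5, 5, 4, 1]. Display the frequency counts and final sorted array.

Count array: [0, 1, 1, 0, 2, 3, 0, 1]
(count[i] = number of elements equal to i)
Cumulative count: [0, 1, 2, 2, 4, 7, 7, 8]
Sorted: [1, 2, 4, 4, 5, 5, 5, 7]


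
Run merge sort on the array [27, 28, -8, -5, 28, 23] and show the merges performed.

Divide and conquer:
  Merge [28] + [-8] -> [-8, 28]
  Merge [27] + [-8, 28] -> [-8, 27, 28]
  Merge [28] + [23] -> [23, 28]
  Merge [-5] + [23, 28] -> [-5, 23, 28]
  Merge [-8, 27, 28] + [-5, 23, 28] -> [-8, -5, 23, 27, 28, 28]


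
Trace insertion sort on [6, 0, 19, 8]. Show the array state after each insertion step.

First element 6 is already 'sorted'
Insert 0: shifted 1 elements -> [0, 6, 19, 8]
Insert 19: shifted 0 elements -> [0, 6, 19, 8]
Insert 8: shifted 1 elements -> [0, 6, 8, 19]


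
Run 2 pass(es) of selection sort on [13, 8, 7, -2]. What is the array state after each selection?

Pass 1: Select minimum -2 at index 3, swap -> [-2, 8, 7, 13]
Pass 2: Select minimum 7 at index 2, swap -> [-2, 7, 8, 13]


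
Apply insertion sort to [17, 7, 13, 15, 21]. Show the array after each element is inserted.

First element 17 is already 'sorted'
Insert 7: shifted 1 elements -> [7, 17, 13, 15, 21]
Insert 13: shifted 1 elements -> [7, 13, 17, 15, 21]
Insert 15: shifted 1 elements -> [7, 13, 15, 17, 21]
Insert 21: shifted 0 elements -> [7, 13, 15, 17, 21]


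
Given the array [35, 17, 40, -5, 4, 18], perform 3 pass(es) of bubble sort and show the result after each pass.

After pass 1: [17, 35, -5, 4, 18, 40] (4 swaps)
After pass 2: [17, -5, 4, 18, 35, 40] (3 swaps)
After pass 3: [-5, 4, 17, 18, 35, 40] (2 swaps)
Total swaps: 9


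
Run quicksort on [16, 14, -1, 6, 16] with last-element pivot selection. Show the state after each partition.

Partition 1: pivot=16 at index 4 -> [16, 14, -1, 6, 16]
Partition 2: pivot=6 at index 1 -> [-1, 6, 16, 14, 16]
Partition 3: pivot=14 at index 2 -> [-1, 6, 14, 16, 16]


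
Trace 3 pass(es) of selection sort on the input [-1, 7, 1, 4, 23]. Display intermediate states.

Pass 1: Select minimum -1 at index 0, swap -> [-1, 7, 1, 4, 23]
Pass 2: Select minimum 1 at index 2, swap -> [-1, 1, 7, 4, 23]
Pass 3: Select minimum 4 at index 3, swap -> [-1, 1, 4, 7, 23]


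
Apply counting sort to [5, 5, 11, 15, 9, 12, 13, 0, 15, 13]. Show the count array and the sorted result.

Count array: [1, 0, 0, 0, 0, 2, 0, 0, 0, 1, 0, 1, 1, 2, 0, 2]
(count[i] = number of elements equal to i)
Cumulative count: [1, 1, 1, 1, 1, 3, 3, 3, 3, 4, 4, 5, 6, 8, 8, 10]
Sorted: [0, 5, 5, 9, 11, 12, 13, 13, 15, 15]


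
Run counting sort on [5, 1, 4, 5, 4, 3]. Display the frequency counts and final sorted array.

Count array: [0, 1, 0, 1, 2, 2]
(count[i] = number of elements equal to i)
Cumulative count: [0, 1, 1, 2, 4, 6]
Sorted: [1, 3, 4, 4, 5, 5]


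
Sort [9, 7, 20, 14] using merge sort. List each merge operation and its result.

Divide and conquer:
  Merge [9] + [7] -> [7, 9]
  Merge [20] + [14] -> [14, 20]
  Merge [7, 9] + [14, 20] -> [7, 9, 14, 20]


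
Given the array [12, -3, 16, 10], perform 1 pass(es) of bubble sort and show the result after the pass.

After pass 1: [-3, 12, 10, 16] (2 swaps)
Total swaps: 2


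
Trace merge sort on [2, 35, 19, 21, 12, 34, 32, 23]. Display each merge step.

Divide and conquer:
  Merge [2] + [35] -> [2, 35]
  Merge [19] + [21] -> [19, 21]
  Merge [2, 35] + [19, 21] -> [2, 19, 21, 35]
  Merge [12] + [34] -> [12, 34]
  Merge [32] + [23] -> [23, 32]
  Merge [12, 34] + [23, 32] -> [12, 23, 32, 34]
  Merge [2, 19, 21, 35] + [12, 23, 32, 34] -> [2, 12, 19, 21, 23, 32, 34, 35]
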